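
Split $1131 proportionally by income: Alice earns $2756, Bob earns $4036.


Total income = 2756 + 4036 = $6792
Alice: $1131 × 2756/6792 = $458.93
Bob: $1131 × 4036/6792 = $672.07
= Alice: $458.93, Bob: $672.07

Alice: $458.93, Bob: $672.07


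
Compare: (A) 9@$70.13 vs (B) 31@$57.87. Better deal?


Deal A: $70.13/9 = $7.7922/unit
Deal B: $57.87/31 = $1.8668/unit
B is cheaper per unit
= Deal B

Deal B


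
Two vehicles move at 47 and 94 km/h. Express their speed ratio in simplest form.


Ratio = 47:94
GCD = 47
Simplified = 1:2
Time ratio (same distance) = 2:1
Speed ratio = 1:2

1:2


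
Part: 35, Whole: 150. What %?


Percentage = (part / whole) × 100
= (35 / 150) × 100
≈ 23.33%

23.33%


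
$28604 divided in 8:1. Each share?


Total parts = 8 + 1 = 9
Part 1: 28604 × 8/9 = 25425.78
Part 2: 28604 × 1/9 = 3178.22
= Part 1: $25425.78, Part 2: $3178.22

Part 1: $25425.78, Part 2: $3178.22


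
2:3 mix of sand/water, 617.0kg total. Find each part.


Total parts = 2 + 3 = 5
sand: 617.0 × 2/5 = 246.8kg
water: 617.0 × 3/5 = 370.2kg
= 246.8kg and 370.2kg

246.8kg and 370.2kg


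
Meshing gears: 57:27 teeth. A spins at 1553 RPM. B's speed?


Gear ratio = 57:27 = 19:9
RPM_B = RPM_A × (teeth_A / teeth_B)
= 1553 × (57/27)
= 3278.6 RPM

3278.6 RPM


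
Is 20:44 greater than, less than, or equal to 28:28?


20/44 = 0.4545
28/28 = 1.0000
0.4545 < 1.0000, so 20:44 is less
= less than

less than


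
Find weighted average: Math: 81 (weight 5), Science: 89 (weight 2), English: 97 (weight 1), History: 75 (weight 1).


Numerator = 81×5 + 89×2 + 97×1 + 75×1
= 405 + 178 + 97 + 75
= 755
Total weight = 9
Weighted avg = 755/9
= 83.89

83.89


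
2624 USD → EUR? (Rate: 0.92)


Amount × rate = 2624 × 0.92
= 2414.08 EUR

2414.08 EUR


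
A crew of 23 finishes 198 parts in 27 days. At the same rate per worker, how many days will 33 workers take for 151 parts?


Days ∝ work / workers, so d₂ = d₁ × (m₁/m₂) × (w₂/w₁)
Workers factor (inverse): 23/33 ≈ 0.6970
Work factor (direct): 151/198 ≈ 0.7626
d₂ = 27 × 23/33 × 151/198 = (27 × 23 × 151) / (33 × 198) = 93771/6534
≈ 14.35 days

14.35 days


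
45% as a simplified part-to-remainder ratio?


45% means 45 parts out of 100; remainder = 55
Part : remainder = 45:55
GCD = 5
= 9:11

9:11


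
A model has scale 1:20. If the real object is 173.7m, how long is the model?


Model size = real / scale
= 173.7 / 20
= 8.6850 m

8.6850 m


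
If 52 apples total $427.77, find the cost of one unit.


Unit rate = total / quantity
= 427.77 / 52
= $8.23 per unit

$8.23 per unit


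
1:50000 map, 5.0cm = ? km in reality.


Real distance = map distance × scale
= 5.0cm × 50000
= 250000 cm = 2500.0 m
= 2.500 km

2.500 km


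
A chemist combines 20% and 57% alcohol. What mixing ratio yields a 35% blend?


Let x parts of 20% mix with y parts of 57%.
20x + 57y = 35(x + y)
20x + 57y = 35x + 35y
x(20 - 35) = y(35 - 57)
x/y = (57 - 35)/(35 - 20) = 22/15
Simplify: 22:15
= 22:15

22:15


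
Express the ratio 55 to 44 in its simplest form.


GCD(55, 44) = 11
55/11 : 44/11
= 5:4

5:4


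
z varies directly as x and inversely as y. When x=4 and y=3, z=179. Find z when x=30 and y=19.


z = k·x/y
Solve for k using the known point: k = z·y/x = 179×3/4 = 537/4 = 134.2500
Now evaluate at x=30, y=19:
z = k × 30 / 19 = (537 × 30) / (4 × 19) = 16110/76
≈ 211.9737

211.9737


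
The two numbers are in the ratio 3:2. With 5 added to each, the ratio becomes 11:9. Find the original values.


Let A = 3k, B = 2k.
(3k + 5) / (2k + 5) = 11/9
Cross-multiply: 9(3k + 5) = 11(2k + 5)
27k + 45 = 22k + 55
27k - 22k = 55 - 45
5k = 10
k = 10/5 = 2
A = 3×2 = 6, B = 2×2 = 4
= A = 6, B = 4

A = 6, B = 4


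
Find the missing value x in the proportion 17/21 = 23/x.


Cross multiply: 17 × x = 21 × 23
17x = 483
x = 483 / 17
= 28.41

28.41


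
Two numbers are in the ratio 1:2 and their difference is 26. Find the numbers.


Let A = 1k, B = 2k.
2k - 1k = 26
1k = 26 → k = 26/1 = 26
A = 1×26 = 26, B = 2×26 = 52
= A = 26, B = 52

A = 26, B = 52


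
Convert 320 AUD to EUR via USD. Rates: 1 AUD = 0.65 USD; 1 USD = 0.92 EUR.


Step 1: 320 AUD × 0.65 = 208.00 USD
Step 2: 208.00 USD × 0.92 = 191.36 EUR
Implied rate AUD→EUR = 0.65 × 0.92 = 0.5980
= 191.36 EUR

191.36 EUR


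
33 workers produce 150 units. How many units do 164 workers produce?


Direct proportion: y/x = constant
k = 150/33 ≈ 4.5455
y₂ = k × 164 = 150 × 164 / 33 = 24600/33
≈ 745.45

745.45


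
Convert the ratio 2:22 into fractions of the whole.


Total parts = 2 + 22 = 24
First part: 2/24 = 1/12
Second part: 22/24 = 11/12
= 1/12 and 11/12

1/12 and 11/12


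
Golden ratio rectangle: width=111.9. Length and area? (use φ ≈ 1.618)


φ = (1 + √5) / 2 ≈ 1.618
Length = width × φ = 111.9 × 1.618 = 181.0542
≈ 181.05
Area = width × length = 111.9 × 181.0542 = 20259.96498 ≈ 20259.96
= Length: 181.05, Area: 20259.96

Length: 181.05, Area: 20259.96


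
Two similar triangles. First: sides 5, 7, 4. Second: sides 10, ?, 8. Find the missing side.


Scale factor = 10/5 = 2
Missing side = 7 × 2
= 14.0

14.0


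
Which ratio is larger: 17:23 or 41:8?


17/23 = 0.7391
41/8 = 5.1250
0.7391 < 5.1250, so 17:23 is less
= 41:8

41:8


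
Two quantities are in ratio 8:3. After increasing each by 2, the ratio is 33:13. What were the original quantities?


Let A = 8k, B = 3k.
(8k + 2) / (3k + 2) = 33/13
Cross-multiply: 13(8k + 2) = 33(3k + 2)
104k + 26 = 99k + 66
104k - 99k = 66 - 26
5k = 40
k = 40/5 = 8
A = 8×8 = 64, B = 3×8 = 24
= A = 64, B = 24

A = 64, B = 24


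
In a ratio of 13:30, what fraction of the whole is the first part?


Total parts = 13 + 30 = 43
First part: 13/43 = 13/43
= 13/43

13/43


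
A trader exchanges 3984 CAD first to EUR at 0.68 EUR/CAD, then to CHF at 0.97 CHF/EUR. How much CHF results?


Step 1: 3984 CAD × 0.68 = 2709.12 EUR
Step 2: 2709.12 EUR × 0.97 = 2627.85 CHF
Implied rate CAD→CHF = 0.68 × 0.97 = 0.6596
= 2627.85 CHF

2627.85 CHF


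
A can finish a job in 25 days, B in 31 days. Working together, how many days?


Rate of A = 1/25 per day
Rate of B = 1/31 per day
Combined rate = 1/25 + 1/31 = 56/775 ≈ 0.0723 per day
Days = 1 / combined rate = 775/56
≈ 13.84 days

13.84 days


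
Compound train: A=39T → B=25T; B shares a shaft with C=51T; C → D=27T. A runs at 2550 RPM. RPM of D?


Stage 1: RPM_B = RPM_A × t_A/t_B = 2550 × 39/25 = 99450/25 = 3978.00
B and C share a shaft → RPM_C = RPM_B
Stage 2: RPM_D = RPM_C × t_C/t_D = RPM_A × (t_A×t_C)/(t_B×t_D)
Overall ratio = (39×51)/(25×27) = 1989/675
RPM_D = 2550 × 1989/675 = 5071950/675
= 7514.00 RPM

7514.00 RPM


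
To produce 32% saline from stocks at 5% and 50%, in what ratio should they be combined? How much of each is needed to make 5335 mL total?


Let x parts of 5% mix with y parts of 50%.
5x + 50y = 32(x + y)
5x + 50y = 32x + 32y
x(5 - 32) = y(32 - 50)
x/y = (50 - 32)/(32 - 5) = 18/27
Simplify: 2:3
Total parts = 5; one part = 5335/5 = 1067.00 mL
5% solution: 2×1067.00 = 2134.00 mL
50% solution: 3×1067.00 = 3201.00 mL
= ratio 2:3; 2134.00 mL and 3201.00 mL

ratio 2:3; 2134.00 mL and 3201.00 mL


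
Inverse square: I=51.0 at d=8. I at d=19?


I₁d₁² = I₂d₂²
I₂ = I₁ × (d₁/d₂)²
= 51.0 × (8/19)²
= 51.0 × 64/361
= 3264/361
≈ 9.0416

9.0416


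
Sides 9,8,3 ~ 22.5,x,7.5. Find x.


Scale factor = 22.5/9 = 2.5
Missing side = 8 × 2.5
= 20.0

20.0


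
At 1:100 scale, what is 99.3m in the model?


Model size = real / scale
= 99.3 / 100
= 0.9930 m

0.9930 m


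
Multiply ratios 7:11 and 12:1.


Compound ratio = (7×12) : (11×1)
= 84:11
GCD = 1
= 84:11

84:11


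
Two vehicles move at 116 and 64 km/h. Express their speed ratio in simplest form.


Ratio = 116:64
GCD = 4
Simplified = 29:16
Time ratio (same distance) = 16:29
Speed ratio = 29:16

29:16


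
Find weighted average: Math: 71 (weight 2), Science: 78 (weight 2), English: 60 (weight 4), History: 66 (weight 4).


Numerator = 71×2 + 78×2 + 60×4 + 66×4
= 142 + 156 + 240 + 264
= 802
Total weight = 12
Weighted avg = 802/12
= 66.83

66.83


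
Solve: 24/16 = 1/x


Cross multiply: 24 × x = 16 × 1
24x = 16
x = 16 / 24
= 0.67

0.67


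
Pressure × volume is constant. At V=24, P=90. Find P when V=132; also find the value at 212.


Inverse proportion: x × y = constant
k = 24 × 90 = 2160
At x=132: k/132 = 16.36
At x=212: k/212 = 10.19
= 16.36 and 10.19

16.36 and 10.19


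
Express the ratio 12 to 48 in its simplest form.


GCD(12, 48) = 12
12/12 : 48/12
= 1:4

1:4


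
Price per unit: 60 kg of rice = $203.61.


Unit rate = total / quantity
= 203.61 / 60
= $3.39 per unit

$3.39 per unit


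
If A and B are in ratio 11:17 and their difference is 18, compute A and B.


Let A = 11k, B = 17k.
17k - 11k = 18
6k = 18 → k = 18/6 = 3
A = 11×3 = 33, B = 17×3 = 51
= A = 33, B = 51

A = 33, B = 51


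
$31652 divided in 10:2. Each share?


Total parts = 10 + 2 = 12
Part 1: 31652 × 10/12 = 26376.67
Part 2: 31652 × 2/12 = 5275.33
= Part 1: $26376.67, Part 2: $5275.33

Part 1: $26376.67, Part 2: $5275.33


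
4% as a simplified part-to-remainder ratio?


4% means 4 parts out of 100; remainder = 96
Part : remainder = 4:96
GCD = 4
= 1:24

1:24


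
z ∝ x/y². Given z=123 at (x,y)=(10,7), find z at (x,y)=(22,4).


z = k·x/y²
Solve for k using the known point: k = z·y²/x = 123×49/10 = 6027/10 = 602.7000
Now evaluate at x=22, y=4:
z = k × 22 / 16 = (6027 × 22) / (10 × 16) = 132594/160
= 828.7125

828.7125


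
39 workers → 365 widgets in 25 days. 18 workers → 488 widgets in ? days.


Days ∝ work / workers, so d₂ = d₁ × (m₁/m₂) × (w₂/w₁)
Workers factor (inverse): 39/18 ≈ 2.1667
Work factor (direct): 488/365 ≈ 1.3370
d₂ = 25 × 39/18 × 488/365 = (25 × 39 × 488) / (18 × 365) = 475800/6570
≈ 72.42 days

72.42 days


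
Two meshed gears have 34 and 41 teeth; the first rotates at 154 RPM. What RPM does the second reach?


Gear ratio = 34:41 = 34:41
RPM_B = RPM_A × (teeth_A / teeth_B)
= 154 × (34/41)
= 127.7 RPM

127.7 RPM


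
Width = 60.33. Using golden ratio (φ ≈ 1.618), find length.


φ = (1 + √5) / 2 ≈ 1.618
Length = width × φ = 60.33 × 1.618 = 97.61394
≈ 97.61

97.61


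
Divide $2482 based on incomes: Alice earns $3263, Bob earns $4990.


Total income = 3263 + 4990 = $8253
Alice: $2482 × 3263/8253 = $981.31
Bob: $2482 × 4990/8253 = $1500.69
= Alice: $981.31, Bob: $1500.69

Alice: $981.31, Bob: $1500.69


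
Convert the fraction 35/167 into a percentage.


Percentage = (part / whole) × 100
= (35 / 167) × 100
≈ 20.96%

20.96%


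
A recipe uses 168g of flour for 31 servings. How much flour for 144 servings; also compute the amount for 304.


Direct proportion: y/x = constant
k = 168/31 ≈ 5.4194
y at x=144: k × 144 = 168 × 144 / 31 = 24192/31 ≈ 780.39
y at x=304: k × 304 = 168 × 304 / 31 = 51072/31 ≈ 1647.48
= 780.39 and 1647.48

780.39 and 1647.48


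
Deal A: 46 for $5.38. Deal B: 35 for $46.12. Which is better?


Deal A: $5.38/46 = $0.1170/unit
Deal B: $46.12/35 = $1.3177/unit
A is cheaper per unit
= Deal A

Deal A


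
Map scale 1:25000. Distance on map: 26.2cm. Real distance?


Real distance = map distance × scale
= 26.2cm × 25000
= 655000 cm = 6550.0 m
= 6.550 km

6.550 km


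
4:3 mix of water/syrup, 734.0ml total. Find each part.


Total parts = 4 + 3 = 7
water: 734.0 × 4/7 = 419.4ml
syrup: 734.0 × 3/7 = 314.6ml
= 419.4ml and 314.6ml

419.4ml and 314.6ml


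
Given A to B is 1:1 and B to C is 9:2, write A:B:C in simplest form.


Match B: multiply A:B by 9 → 9:9
Multiply B:C by 1 → 9:2
Combined: 9:9:2
GCD = 1
= 9:9:2

9:9:2


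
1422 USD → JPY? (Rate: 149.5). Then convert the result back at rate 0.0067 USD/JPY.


Amount × rate = 1422 × 149.5 = 212589.00 JPY
Round-trip: 212589.00 × 0.0067 = 1424.35 USD
= 212589.00 JPY, then 1424.35 USD

212589.00 JPY, then 1424.35 USD


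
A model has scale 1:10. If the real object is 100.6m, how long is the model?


Model size = real / scale
= 100.6 / 10
= 10.0600 m

10.0600 m


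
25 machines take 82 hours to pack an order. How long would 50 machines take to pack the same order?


Inverse proportion: x × y = constant
k = 25 × 82 = 2050
y₂ = k / 50 = 2050 / 50
= 41.00

41.00


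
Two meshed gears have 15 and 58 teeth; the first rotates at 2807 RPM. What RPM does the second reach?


Gear ratio = 15:58 = 15:58
RPM_B = RPM_A × (teeth_A / teeth_B)
= 2807 × (15/58)
= 725.9 RPM

725.9 RPM


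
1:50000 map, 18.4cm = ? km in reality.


Real distance = map distance × scale
= 18.4cm × 50000
= 920000 cm = 9200.0 m
= 9.200 km

9.200 km


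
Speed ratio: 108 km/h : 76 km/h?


Ratio = 108:76
GCD = 4
Simplified = 27:19
Time ratio (same distance) = 19:27
Speed ratio = 27:19

27:19


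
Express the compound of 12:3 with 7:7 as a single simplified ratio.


Compound ratio = (12×7) : (3×7)
= 84:21
GCD = 21
= 4:1

4:1


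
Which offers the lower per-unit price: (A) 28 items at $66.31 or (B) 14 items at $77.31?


Deal A: $66.31/28 = $2.3682/unit
Deal B: $77.31/14 = $5.5221/unit
A is cheaper per unit
= Deal A

Deal A


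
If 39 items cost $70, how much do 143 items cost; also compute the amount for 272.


Direct proportion: y/x = constant
k = 70/39 ≈ 1.7949
y at x=143: k × 143 = 70 × 143 / 39 = 10010/39 ≈ 256.67
y at x=272: k × 272 = 70 × 272 / 39 = 19040/39 ≈ 488.21
= 256.67 and 488.21

256.67 and 488.21


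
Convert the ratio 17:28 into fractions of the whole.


Total parts = 17 + 28 = 45
First part: 17/45 = 17/45
Second part: 28/45 = 28/45
= 17/45 and 28/45

17/45 and 28/45


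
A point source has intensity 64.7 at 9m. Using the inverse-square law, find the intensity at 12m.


I₁d₁² = I₂d₂²
I₂ = I₁ × (d₁/d₂)²
= 64.7 × (9/12)²
= 64.7 × 81/144
= 5240.7/144
≈ 36.3938

36.3938


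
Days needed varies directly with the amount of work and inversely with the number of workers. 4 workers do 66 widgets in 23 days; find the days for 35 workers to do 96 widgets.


Days ∝ work / workers, so d₂ = d₁ × (m₁/m₂) × (w₂/w₁)
Workers factor (inverse): 4/35 ≈ 0.1143
Work factor (direct): 96/66 ≈ 1.4545
d₂ = 23 × 4/35 × 96/66 = (23 × 4 × 96) / (35 × 66) = 8832/2310
≈ 3.82 days

3.82 days


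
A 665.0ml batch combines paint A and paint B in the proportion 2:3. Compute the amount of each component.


Total parts = 2 + 3 = 5
paint A: 665.0 × 2/5 = 266.0ml
paint B: 665.0 × 3/5 = 399.0ml
= 266.0ml and 399.0ml

266.0ml and 399.0ml


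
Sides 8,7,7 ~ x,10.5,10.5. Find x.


Scale factor = 10.5/7 = 1.5
Missing side = 8 × 1.5
= 12.0

12.0


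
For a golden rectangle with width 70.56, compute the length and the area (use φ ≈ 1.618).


φ = (1 + √5) / 2 ≈ 1.618
Length = width × φ = 70.56 × 1.618 = 114.16608
≈ 114.17
Area = width × length = 70.56 × 114.16608 = 8055.5586048 ≈ 8055.56
= Length: 114.17, Area: 8055.56

Length: 114.17, Area: 8055.56


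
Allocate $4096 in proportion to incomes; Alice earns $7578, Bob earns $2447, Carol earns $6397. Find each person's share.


Total income = 7578 + 2447 + 6397 = $16422
Alice: $4096 × 7578/16422 = $1890.12
Bob: $4096 × 2447/16422 = $610.33
Carol: $4096 × 6397/16422 = $1595.55
= Alice: $1890.12, Bob: $610.33, Carol: $1595.55

Alice: $1890.12, Bob: $610.33, Carol: $1595.55


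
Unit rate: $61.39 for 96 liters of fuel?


Unit rate = total / quantity
= 61.39 / 96
= $0.64 per unit

$0.64 per unit


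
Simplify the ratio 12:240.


GCD(12, 240) = 12
12/12 : 240/12
= 1:20

1:20


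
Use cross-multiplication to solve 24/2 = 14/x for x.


Cross multiply: 24 × x = 2 × 14
24x = 28
x = 28 / 24
= 1.17

1.17


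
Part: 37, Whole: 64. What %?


Percentage = (part / whole) × 100
= (37 / 64) × 100
≈ 57.81%

57.81%


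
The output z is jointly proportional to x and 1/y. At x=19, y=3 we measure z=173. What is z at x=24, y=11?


z = k·x/y
Solve for k using the known point: k = z·y/x = 173×3/19 = 519/19 ≈ 27.3158
Now evaluate at x=24, y=11:
z = k × 24 / 11 = (519 × 24) / (19 × 11) = 12456/209
≈ 59.5981

59.5981


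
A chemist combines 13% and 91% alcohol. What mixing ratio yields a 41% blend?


Let x parts of 13% mix with y parts of 91%.
13x + 91y = 41(x + y)
13x + 91y = 41x + 41y
x(13 - 41) = y(41 - 91)
x/y = (91 - 41)/(41 - 13) = 50/28
Simplify: 25:14
= 25:14

25:14


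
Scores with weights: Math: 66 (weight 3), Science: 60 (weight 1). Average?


Numerator = 66×3 + 60×1
= 198 + 60
= 258
Total weight = 4
Weighted avg = 258/4
= 64.50

64.50


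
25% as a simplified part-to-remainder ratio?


25% means 25 parts out of 100; remainder = 75
Part : remainder = 25:75
GCD = 25
= 1:3

1:3


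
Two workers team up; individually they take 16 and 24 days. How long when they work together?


Rate of A = 1/16 per day
Rate of B = 1/24 per day
Combined rate = 1/16 + 1/24 = 40/384 ≈ 0.1042 per day
Days = 1 / combined rate = 384/40
= 9.60 days

9.60 days


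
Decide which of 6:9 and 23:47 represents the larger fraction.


6/9 = 0.6667
23/47 = 0.4894
0.6667 > 0.4894, so 6:9 is greater
= 6:9

6:9


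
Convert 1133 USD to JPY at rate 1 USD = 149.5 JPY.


Amount × rate = 1133 × 149.5
= 169383.50 JPY

169383.50 JPY


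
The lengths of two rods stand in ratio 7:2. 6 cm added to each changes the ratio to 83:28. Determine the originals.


Let A = 7k, B = 2k.
(7k + 6) / (2k + 6) = 83/28
Cross-multiply: 28(7k + 6) = 83(2k + 6)
196k + 168 = 166k + 498
196k - 166k = 498 - 168
30k = 330
k = 330/30 = 11
A = 7×11 = 77, B = 2×11 = 22
= A = 77, B = 22

A = 77, B = 22


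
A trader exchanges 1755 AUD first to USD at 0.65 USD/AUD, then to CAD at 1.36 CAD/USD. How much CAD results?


Step 1: 1755 AUD × 0.65 = 1140.75 USD
Step 2: 1140.75 USD × 1.36 = 1551.42 CAD
Implied rate AUD→CAD = 0.65 × 1.36 = 0.8840
= 1551.42 CAD

1551.42 CAD


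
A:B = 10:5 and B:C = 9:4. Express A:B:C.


Match B: multiply A:B by 9 → 90:45
Multiply B:C by 5 → 45:20
Combined: 90:45:20
GCD = 5
= 18:9:4

18:9:4


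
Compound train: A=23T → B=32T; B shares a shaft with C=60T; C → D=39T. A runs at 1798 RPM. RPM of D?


Stage 1: RPM_B = RPM_A × t_A/t_B = 1798 × 23/32 = 41354/32 ≈ 1292.31
B and C share a shaft → RPM_C = RPM_B
Stage 2: RPM_D = RPM_C × t_C/t_D = RPM_A × (t_A×t_C)/(t_B×t_D)
Overall ratio = (23×60)/(32×39) = 1380/1248
RPM_D = 1798 × 1380/1248 = 2481240/1248
≈ 1988.17 RPM

1988.17 RPM


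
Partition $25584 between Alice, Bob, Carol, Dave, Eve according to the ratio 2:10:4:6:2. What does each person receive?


Total parts = 2 + 10 + 4 + 6 + 2 = 24
Alice: 25584 × 2/24 = 2132.00
Bob: 25584 × 10/24 = 10660.00
Carol: 25584 × 4/24 = 4264.00
Dave: 25584 × 6/24 = 6396.00
Eve: 25584 × 2/24 = 2132.00
= Alice: $2132.00, Bob: $10660.00, Carol: $4264.00, Dave: $6396.00, Eve: $2132.00

Alice: $2132.00, Bob: $10660.00, Carol: $4264.00, Dave: $6396.00, Eve: $2132.00


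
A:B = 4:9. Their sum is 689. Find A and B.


Let A = 4k, B = 9k.
4k + 9k = 689
13k = 689 → k = 689/13 = 53
A = 4×53 = 212, B = 9×53 = 477
= A = 212, B = 477

A = 212, B = 477


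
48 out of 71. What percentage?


Percentage = (part / whole) × 100
= (48 / 71) × 100
≈ 67.61%

67.61%


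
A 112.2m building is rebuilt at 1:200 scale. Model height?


Model size = real / scale
= 112.2 / 200
= 0.5610 m

0.5610 m


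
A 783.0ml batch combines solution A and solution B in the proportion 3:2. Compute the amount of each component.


Total parts = 3 + 2 = 5
solution A: 783.0 × 3/5 = 469.8ml
solution B: 783.0 × 2/5 = 313.2ml
= 469.8ml and 313.2ml

469.8ml and 313.2ml


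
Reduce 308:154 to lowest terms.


GCD(308, 154) = 154
308/154 : 154/154
= 2:1

2:1


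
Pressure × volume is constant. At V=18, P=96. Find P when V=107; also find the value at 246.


Inverse proportion: x × y = constant
k = 18 × 96 = 1728
At x=107: k/107 = 16.15
At x=246: k/246 = 7.02
= 16.15 and 7.02

16.15 and 7.02


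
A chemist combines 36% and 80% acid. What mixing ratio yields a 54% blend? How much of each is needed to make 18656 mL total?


Let x parts of 36% mix with y parts of 80%.
36x + 80y = 54(x + y)
36x + 80y = 54x + 54y
x(36 - 54) = y(54 - 80)
x/y = (80 - 54)/(54 - 36) = 26/18
Simplify: 13:9
Total parts = 22; one part = 18656/22 = 848.00 mL
36% solution: 13×848.00 = 11024.00 mL
80% solution: 9×848.00 = 7632.00 mL
= ratio 13:9; 11024.00 mL and 7632.00 mL

ratio 13:9; 11024.00 mL and 7632.00 mL


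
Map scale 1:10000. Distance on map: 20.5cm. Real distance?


Real distance = map distance × scale
= 20.5cm × 10000
= 205000 cm = 2050.0 m
= 2.050 km

2.050 km


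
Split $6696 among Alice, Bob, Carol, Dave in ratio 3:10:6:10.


Total parts = 3 + 10 + 6 + 10 = 29
Alice: 6696 × 3/29 = 692.69
Bob: 6696 × 10/29 = 2308.97
Carol: 6696 × 6/29 = 1385.38
Dave: 6696 × 10/29 = 2308.97
= Alice: $692.69, Bob: $2308.97, Carol: $1385.38, Dave: $2308.97

Alice: $692.69, Bob: $2308.97, Carol: $1385.38, Dave: $2308.97


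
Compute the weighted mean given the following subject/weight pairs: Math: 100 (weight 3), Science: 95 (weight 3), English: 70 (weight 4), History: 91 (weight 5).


Numerator = 100×3 + 95×3 + 70×4 + 91×5
= 300 + 285 + 280 + 455
= 1320
Total weight = 15
Weighted avg = 1320/15
= 88.00

88.00


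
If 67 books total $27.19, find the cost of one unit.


Unit rate = total / quantity
= 27.19 / 67
= $0.41 per unit

$0.41 per unit


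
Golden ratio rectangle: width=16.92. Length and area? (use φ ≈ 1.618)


φ = (1 + √5) / 2 ≈ 1.618
Length = width × φ = 16.92 × 1.618 = 27.37656
≈ 27.38
Area = width × length = 16.92 × 27.37656 = 463.2113952 ≈ 463.21
= Length: 27.38, Area: 463.21

Length: 27.38, Area: 463.21


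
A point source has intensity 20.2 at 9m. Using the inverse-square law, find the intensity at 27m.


I₁d₁² = I₂d₂²
I₂ = I₁ × (d₁/d₂)²
= 20.2 × (9/27)²
= 20.2 × 81/729
= 1636.2/729
≈ 2.2444

2.2444


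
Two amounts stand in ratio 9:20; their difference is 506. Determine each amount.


Let A = 9k, B = 20k.
20k - 9k = 506
11k = 506 → k = 506/11 = 46
A = 9×46 = 414, B = 20×46 = 920
= A = 414, B = 920

A = 414, B = 920


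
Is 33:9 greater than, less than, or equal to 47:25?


33/9 = 3.6667
47/25 = 1.8800
3.6667 > 1.8800, so 33:9 is greater
= greater than

greater than


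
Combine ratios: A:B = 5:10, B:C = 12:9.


Match B: multiply A:B by 12 → 60:120
Multiply B:C by 10 → 120:90
Combined: 60:120:90
GCD = 30
= 2:4:3

2:4:3


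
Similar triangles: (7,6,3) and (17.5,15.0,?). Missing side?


Scale factor = 17.5/7 = 2.5
Missing side = 3 × 2.5
= 7.5

7.5


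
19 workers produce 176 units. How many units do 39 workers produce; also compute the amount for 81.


Direct proportion: y/x = constant
k = 176/19 ≈ 9.2632
y at x=39: k × 39 = 176 × 39 / 19 = 6864/19 ≈ 361.26
y at x=81: k × 81 = 176 × 81 / 19 = 14256/19 ≈ 750.32
= 361.26 and 750.32

361.26 and 750.32


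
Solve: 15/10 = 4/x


Cross multiply: 15 × x = 10 × 4
15x = 40
x = 40 / 15
= 2.67

2.67


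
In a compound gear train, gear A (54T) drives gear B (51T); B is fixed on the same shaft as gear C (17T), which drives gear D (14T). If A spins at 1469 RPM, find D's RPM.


Stage 1: RPM_B = RPM_A × t_A/t_B = 1469 × 54/51 = 79326/51 ≈ 1555.41
B and C share a shaft → RPM_C = RPM_B
Stage 2: RPM_D = RPM_C × t_C/t_D = RPM_A × (t_A×t_C)/(t_B×t_D)
Overall ratio = (54×17)/(51×14) = 918/714
RPM_D = 1469 × 918/714 = 1348542/714
≈ 1888.71 RPM

1888.71 RPM


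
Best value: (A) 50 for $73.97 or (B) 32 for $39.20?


Deal A: $73.97/50 = $1.4794/unit
Deal B: $39.20/32 = $1.2250/unit
B is cheaper per unit
= Deal B

Deal B


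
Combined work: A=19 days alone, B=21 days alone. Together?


Rate of A = 1/19 per day
Rate of B = 1/21 per day
Combined rate = 1/19 + 1/21 = 40/399 ≈ 0.1003 per day
Days = 1 / combined rate = 399/40
≈ 9.98 days

9.98 days


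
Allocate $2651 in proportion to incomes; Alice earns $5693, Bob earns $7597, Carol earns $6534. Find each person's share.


Total income = 5693 + 7597 + 6534 = $19824
Alice: $2651 × 5693/19824 = $761.31
Bob: $2651 × 7597/19824 = $1015.92
Carol: $2651 × 6534/19824 = $873.77
= Alice: $761.31, Bob: $1015.92, Carol: $873.77

Alice: $761.31, Bob: $1015.92, Carol: $873.77


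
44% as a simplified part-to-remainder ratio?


44% means 44 parts out of 100; remainder = 56
Part : remainder = 44:56
GCD = 4
= 11:14

11:14


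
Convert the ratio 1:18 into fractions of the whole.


Total parts = 1 + 18 = 19
First part: 1/19 = 1/19
Second part: 18/19 = 18/19
= 1/19 and 18/19

1/19 and 18/19


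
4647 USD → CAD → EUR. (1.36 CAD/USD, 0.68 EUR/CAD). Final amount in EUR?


Step 1: 4647 USD × 1.36 = 6319.92 CAD
Step 2: 6319.92 CAD × 0.68 = 4297.55 EUR
Implied rate USD→EUR = 1.36 × 0.68 = 0.9248
= 4297.55 EUR

4297.55 EUR


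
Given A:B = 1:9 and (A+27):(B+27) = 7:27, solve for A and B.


Let A = 1k, B = 9k.
(1k + 27) / (9k + 27) = 7/27
Cross-multiply: 27(1k + 27) = 7(9k + 27)
27k + 729 = 63k + 189
27k - 63k = 189 - 729
-36k = -540
k = -540/-36 = 15
A = 1×15 = 15, B = 9×15 = 135
= A = 15, B = 135

A = 15, B = 135


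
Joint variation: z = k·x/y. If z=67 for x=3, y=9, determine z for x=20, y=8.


z = k·x/y
Solve for k using the known point: k = z·y/x = 67×9/3 = 603/3 = 201.0000
Now evaluate at x=20, y=8:
z = k × 20 / 8 = (603 × 20) / (3 × 8) = 12060/24
= 502.5000

502.5000


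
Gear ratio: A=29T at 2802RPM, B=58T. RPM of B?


Gear ratio = 29:58 = 1:2
RPM_B = RPM_A × (teeth_A / teeth_B)
= 2802 × (29/58)
= 1401.0 RPM

1401.0 RPM


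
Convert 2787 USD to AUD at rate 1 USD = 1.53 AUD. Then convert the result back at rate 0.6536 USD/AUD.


Amount × rate = 2787 × 1.53 = 4264.11 AUD
Round-trip: 4264.11 × 0.6536 = 2787.02 USD
= 4264.11 AUD, then 2787.02 USD

4264.11 AUD, then 2787.02 USD


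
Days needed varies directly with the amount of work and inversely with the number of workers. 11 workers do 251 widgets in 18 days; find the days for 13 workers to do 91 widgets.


Days ∝ work / workers, so d₂ = d₁ × (m₁/m₂) × (w₂/w₁)
Workers factor (inverse): 11/13 ≈ 0.8462
Work factor (direct): 91/251 ≈ 0.3625
d₂ = 18 × 11/13 × 91/251 = (18 × 11 × 91) / (13 × 251) = 18018/3263
≈ 5.52 days

5.52 days


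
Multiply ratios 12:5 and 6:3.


Compound ratio = (12×6) : (5×3)
= 72:15
GCD = 3
= 24:5

24:5


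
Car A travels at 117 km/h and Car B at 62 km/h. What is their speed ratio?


Ratio = 117:62
GCD = 1
Simplified = 117:62
Time ratio (same distance) = 62:117
Speed ratio = 117:62

117:62


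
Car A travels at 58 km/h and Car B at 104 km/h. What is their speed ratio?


Ratio = 58:104
GCD = 2
Simplified = 29:52
Time ratio (same distance) = 52:29
Speed ratio = 29:52

29:52


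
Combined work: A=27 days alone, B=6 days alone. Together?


Rate of A = 1/27 per day
Rate of B = 1/6 per day
Combined rate = 1/27 + 1/6 = 33/162 ≈ 0.2037 per day
Days = 1 / combined rate = 162/33
≈ 4.91 days

4.91 days


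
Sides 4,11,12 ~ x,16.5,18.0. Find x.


Scale factor = 16.5/11 = 1.5
Missing side = 4 × 1.5
= 6.0

6.0


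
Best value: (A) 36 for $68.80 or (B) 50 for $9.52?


Deal A: $68.80/36 = $1.9111/unit
Deal B: $9.52/50 = $0.1904/unit
B is cheaper per unit
= Deal B

Deal B


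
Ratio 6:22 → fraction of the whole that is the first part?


Total parts = 6 + 22 = 28
First part: 6/28 = 3/14
= 3/14

3/14


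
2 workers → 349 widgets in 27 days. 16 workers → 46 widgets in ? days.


Days ∝ work / workers, so d₂ = d₁ × (m₁/m₂) × (w₂/w₁)
Workers factor (inverse): 2/16 = 0.1250
Work factor (direct): 46/349 ≈ 0.1318
d₂ = 27 × 2/16 × 46/349 = (27 × 2 × 46) / (16 × 349) = 2484/5584
≈ 0.44 days

0.44 days


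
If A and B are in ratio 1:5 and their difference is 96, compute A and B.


Let A = 1k, B = 5k.
5k - 1k = 96
4k = 96 → k = 96/4 = 24
A = 1×24 = 24, B = 5×24 = 120
= A = 24, B = 120

A = 24, B = 120


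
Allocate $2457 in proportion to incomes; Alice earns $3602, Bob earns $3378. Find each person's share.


Total income = 3602 + 3378 = $6980
Alice: $2457 × 3602/6980 = $1267.92
Bob: $2457 × 3378/6980 = $1189.08
= Alice: $1267.92, Bob: $1189.08

Alice: $1267.92, Bob: $1189.08


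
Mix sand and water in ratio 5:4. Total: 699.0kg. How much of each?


Total parts = 5 + 4 = 9
sand: 699.0 × 5/9 = 388.3kg
water: 699.0 × 4/9 = 310.7kg
= 388.3kg and 310.7kg

388.3kg and 310.7kg


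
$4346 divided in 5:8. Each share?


Total parts = 5 + 8 = 13
Part 1: 4346 × 5/13 = 1671.54
Part 2: 4346 × 8/13 = 2674.46
= Part 1: $1671.54, Part 2: $2674.46

Part 1: $1671.54, Part 2: $2674.46


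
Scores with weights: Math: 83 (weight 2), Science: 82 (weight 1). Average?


Numerator = 83×2 + 82×1
= 166 + 82
= 248
Total weight = 3
Weighted avg = 248/3
= 82.67

82.67


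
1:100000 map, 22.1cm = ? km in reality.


Real distance = map distance × scale
= 22.1cm × 100000
= 2210000 cm = 22100.0 m
= 22.100 km

22.100 km


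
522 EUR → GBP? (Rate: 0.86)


Amount × rate = 522 × 0.86
= 448.92 GBP

448.92 GBP


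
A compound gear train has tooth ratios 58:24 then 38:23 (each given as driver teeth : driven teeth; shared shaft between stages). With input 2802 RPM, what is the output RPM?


Stage 1: RPM_B = RPM_A × t_A/t_B = 2802 × 58/24 = 162516/24 = 6771.50
B and C share a shaft → RPM_C = RPM_B
Stage 2: RPM_D = RPM_C × t_C/t_D = RPM_A × (t_A×t_C)/(t_B×t_D)
Overall ratio = (58×38)/(24×23) = 2204/552
RPM_D = 2802 × 2204/552 = 6175608/552
≈ 11187.70 RPM

11187.70 RPM


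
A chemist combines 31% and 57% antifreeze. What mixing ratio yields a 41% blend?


Let x parts of 31% mix with y parts of 57%.
31x + 57y = 41(x + y)
31x + 57y = 41x + 41y
x(31 - 41) = y(41 - 57)
x/y = (57 - 41)/(41 - 31) = 16/10
Simplify: 8:5
= 8:5

8:5


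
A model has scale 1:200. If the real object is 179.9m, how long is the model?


Model size = real / scale
= 179.9 / 200
= 0.8995 m

0.8995 m


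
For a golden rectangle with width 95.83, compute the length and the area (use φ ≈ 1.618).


φ = (1 + √5) / 2 ≈ 1.618
Length = width × φ = 95.83 × 1.618 = 155.05294
≈ 155.05
Area = width × length = 95.83 × 155.05294 = 14858.7232402 ≈ 14858.72
= Length: 155.05, Area: 14858.72

Length: 155.05, Area: 14858.72


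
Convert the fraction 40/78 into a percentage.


Percentage = (part / whole) × 100
= (40 / 78) × 100
≈ 51.28%

51.28%


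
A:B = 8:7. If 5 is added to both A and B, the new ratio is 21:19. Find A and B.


Let A = 8k, B = 7k.
(8k + 5) / (7k + 5) = 21/19
Cross-multiply: 19(8k + 5) = 21(7k + 5)
152k + 95 = 147k + 105
152k - 147k = 105 - 95
5k = 10
k = 10/5 = 2
A = 8×2 = 16, B = 7×2 = 14
= A = 16, B = 14

A = 16, B = 14


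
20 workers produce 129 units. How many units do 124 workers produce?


Direct proportion: y/x = constant
k = 129/20 = 6.4500
y₂ = k × 124 = 129 × 124 / 20 = 15996/20
= 799.80

799.80


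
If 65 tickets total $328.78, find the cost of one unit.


Unit rate = total / quantity
= 328.78 / 65
= $5.06 per unit

$5.06 per unit


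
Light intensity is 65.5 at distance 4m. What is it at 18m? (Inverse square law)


I₁d₁² = I₂d₂²
I₂ = I₁ × (d₁/d₂)²
= 65.5 × (4/18)²
= 65.5 × 16/324
= 1048/324
≈ 3.2346

3.2346


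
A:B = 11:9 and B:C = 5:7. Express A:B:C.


Match B: multiply A:B by 5 → 55:45
Multiply B:C by 9 → 45:63
Combined: 55:45:63
GCD = 1
= 55:45:63

55:45:63


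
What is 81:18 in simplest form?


GCD(81, 18) = 9
81/9 : 18/9
= 9:2

9:2


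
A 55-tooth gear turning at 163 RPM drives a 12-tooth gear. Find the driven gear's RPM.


Gear ratio = 55:12 = 55:12
RPM_B = RPM_A × (teeth_A / teeth_B)
= 163 × (55/12)
= 747.1 RPM

747.1 RPM


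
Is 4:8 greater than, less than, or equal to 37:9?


4/8 = 0.5000
37/9 = 4.1111
0.5000 < 4.1111, so 4:8 is less
= less than

less than


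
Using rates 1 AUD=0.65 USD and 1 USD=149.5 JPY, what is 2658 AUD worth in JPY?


Step 1: 2658 AUD × 0.65 = 1727.70 USD
Step 2: 1727.70 USD × 149.5 = 258291.15 JPY
Implied rate AUD→JPY = 0.65 × 149.5 = 97.1750
= 258291.15 JPY

258291.15 JPY


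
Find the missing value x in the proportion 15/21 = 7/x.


Cross multiply: 15 × x = 21 × 7
15x = 147
x = 147 / 15
= 9.80

9.80


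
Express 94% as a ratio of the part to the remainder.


94% means 94 parts out of 100; remainder = 6
Part : remainder = 94:6
GCD = 2
= 47:3

47:3


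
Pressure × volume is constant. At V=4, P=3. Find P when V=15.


Inverse proportion: x × y = constant
k = 4 × 3 = 12
y₂ = k / 15 = 12 / 15
= 0.80

0.80


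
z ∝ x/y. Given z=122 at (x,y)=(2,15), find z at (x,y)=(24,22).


z = k·x/y
Solve for k using the known point: k = z·y/x = 122×15/2 = 1830/2 = 915.0000
Now evaluate at x=24, y=22:
z = k × 24 / 22 = (1830 × 24) / (2 × 22) = 43920/44
≈ 998.1818

998.1818


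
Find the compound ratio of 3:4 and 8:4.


Compound ratio = (3×8) : (4×4)
= 24:16
GCD = 8
= 3:2

3:2


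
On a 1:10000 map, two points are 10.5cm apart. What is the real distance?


Real distance = map distance × scale
= 10.5cm × 10000
= 105000 cm = 1050.0 m
= 1.050 km

1.050 km


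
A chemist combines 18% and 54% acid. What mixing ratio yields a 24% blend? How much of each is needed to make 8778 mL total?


Let x parts of 18% mix with y parts of 54%.
18x + 54y = 24(x + y)
18x + 54y = 24x + 24y
x(18 - 24) = y(24 - 54)
x/y = (54 - 24)/(24 - 18) = 30/6
Simplify: 5:1
Total parts = 6; one part = 8778/6 = 1463.00 mL
18% solution: 5×1463.00 = 7315.00 mL
54% solution: 1×1463.00 = 1463.00 mL
= ratio 5:1; 7315.00 mL and 1463.00 mL

ratio 5:1; 7315.00 mL and 1463.00 mL


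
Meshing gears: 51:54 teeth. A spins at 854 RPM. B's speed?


Gear ratio = 51:54 = 17:18
RPM_B = RPM_A × (teeth_A / teeth_B)
= 854 × (51/54)
= 806.6 RPM

806.6 RPM


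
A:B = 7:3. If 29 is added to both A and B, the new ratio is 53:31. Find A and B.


Let A = 7k, B = 3k.
(7k + 29) / (3k + 29) = 53/31
Cross-multiply: 31(7k + 29) = 53(3k + 29)
217k + 899 = 159k + 1537
217k - 159k = 1537 - 899
58k = 638
k = 638/58 = 11
A = 7×11 = 77, B = 3×11 = 33
= A = 77, B = 33

A = 77, B = 33


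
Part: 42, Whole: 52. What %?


Percentage = (part / whole) × 100
= (42 / 52) × 100
≈ 80.77%

80.77%


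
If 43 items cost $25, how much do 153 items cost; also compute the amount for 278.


Direct proportion: y/x = constant
k = 25/43 ≈ 0.5814
y at x=153: k × 153 = 25 × 153 / 43 = 3825/43 ≈ 88.95
y at x=278: k × 278 = 25 × 278 / 43 = 6950/43 ≈ 161.63
= 88.95 and 161.63

88.95 and 161.63


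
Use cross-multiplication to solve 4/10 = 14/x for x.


Cross multiply: 4 × x = 10 × 14
4x = 140
x = 140 / 4
= 35.00

35.00


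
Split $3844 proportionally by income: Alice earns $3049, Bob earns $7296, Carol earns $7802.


Total income = 3049 + 7296 + 7802 = $18147
Alice: $3844 × 3049/18147 = $645.86
Bob: $3844 × 7296/18147 = $1545.48
Carol: $3844 × 7802/18147 = $1652.66
= Alice: $645.86, Bob: $1545.48, Carol: $1652.66

Alice: $645.86, Bob: $1545.48, Carol: $1652.66


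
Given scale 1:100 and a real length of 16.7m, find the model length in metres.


Model size = real / scale
= 16.7 / 100
= 0.1670 m

0.1670 m


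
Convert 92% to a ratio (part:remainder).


92% means 92 parts out of 100; remainder = 8
Part : remainder = 92:8
GCD = 4
= 23:2

23:2


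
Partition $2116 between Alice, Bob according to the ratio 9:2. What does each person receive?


Total parts = 9 + 2 = 11
Alice: 2116 × 9/11 = 1731.27
Bob: 2116 × 2/11 = 384.73
= Alice: $1731.27, Bob: $384.73

Alice: $1731.27, Bob: $384.73


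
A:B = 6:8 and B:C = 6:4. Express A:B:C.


Match B: multiply A:B by 6 → 36:48
Multiply B:C by 8 → 48:32
Combined: 36:48:32
GCD = 4
= 9:12:8

9:12:8


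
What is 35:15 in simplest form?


GCD(35, 15) = 5
35/5 : 15/5
= 7:3

7:3


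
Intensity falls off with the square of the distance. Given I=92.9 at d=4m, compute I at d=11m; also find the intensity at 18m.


I₁d₁² = I₂d₂²
I at 11m = 92.9 × (4/11)² = 92.9 × 16/121 = 1486.4/121 ≈ 12.2843
I at 18m = 92.9 × (4/18)² = 92.9 × 16/324 = 1486.4/324 ≈ 4.5877
= 12.2843 and 4.5877

12.2843 and 4.5877


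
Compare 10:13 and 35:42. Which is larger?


10/13 = 0.7692
35/42 = 0.8333
0.7692 < 0.8333, so 10:13 is less
= 35:42

35:42


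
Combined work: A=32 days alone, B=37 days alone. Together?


Rate of A = 1/32 per day
Rate of B = 1/37 per day
Combined rate = 1/32 + 1/37 = 69/1184 ≈ 0.0583 per day
Days = 1 / combined rate = 1184/69
≈ 17.16 days

17.16 days


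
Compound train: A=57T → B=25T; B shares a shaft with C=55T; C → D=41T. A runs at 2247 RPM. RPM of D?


Stage 1: RPM_B = RPM_A × t_A/t_B = 2247 × 57/25 = 128079/25 = 5123.16
B and C share a shaft → RPM_C = RPM_B
Stage 2: RPM_D = RPM_C × t_C/t_D = RPM_A × (t_A×t_C)/(t_B×t_D)
Overall ratio = (57×55)/(25×41) = 3135/1025
RPM_D = 2247 × 3135/1025 = 7044345/1025
≈ 6872.53 RPM

6872.53 RPM


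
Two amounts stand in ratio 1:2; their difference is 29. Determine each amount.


Let A = 1k, B = 2k.
2k - 1k = 29
1k = 29 → k = 29/1 = 29
A = 1×29 = 29, B = 2×29 = 58
= A = 29, B = 58

A = 29, B = 58


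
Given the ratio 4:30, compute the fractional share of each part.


Total parts = 4 + 30 = 34
First part: 4/34 = 2/17
Second part: 30/34 = 15/17
= 2/17 and 15/17

2/17 and 15/17


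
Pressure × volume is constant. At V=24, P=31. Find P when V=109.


Inverse proportion: x × y = constant
k = 24 × 31 = 744
y₂ = k / 109 = 744 / 109
= 6.83

6.83


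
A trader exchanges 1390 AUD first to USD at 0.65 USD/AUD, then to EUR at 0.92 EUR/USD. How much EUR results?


Step 1: 1390 AUD × 0.65 = 903.50 USD
Step 2: 903.50 USD × 0.92 = 831.22 EUR
Implied rate AUD→EUR = 0.65 × 0.92 = 0.5980
= 831.22 EUR

831.22 EUR


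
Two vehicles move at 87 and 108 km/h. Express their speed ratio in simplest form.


Ratio = 87:108
GCD = 3
Simplified = 29:36
Time ratio (same distance) = 36:29
Speed ratio = 29:36

29:36


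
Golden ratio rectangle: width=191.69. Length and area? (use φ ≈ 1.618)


φ = (1 + √5) / 2 ≈ 1.618
Length = width × φ = 191.69 × 1.618 = 310.15442
≈ 310.15
Area = width × length = 191.69 × 310.15442 = 59453.5007698 ≈ 59453.50
= Length: 310.15, Area: 59453.50

Length: 310.15, Area: 59453.50


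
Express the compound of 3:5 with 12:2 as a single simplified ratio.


Compound ratio = (3×12) : (5×2)
= 36:10
GCD = 2
= 18:5

18:5


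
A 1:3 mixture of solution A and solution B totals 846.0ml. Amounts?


Total parts = 1 + 3 = 4
solution A: 846.0 × 1/4 = 211.5ml
solution B: 846.0 × 3/4 = 634.5ml
= 211.5ml and 634.5ml

211.5ml and 634.5ml


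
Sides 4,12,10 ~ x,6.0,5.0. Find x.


Scale factor = 6.0/12 = 0.5
Missing side = 4 × 0.5
= 2.0

2.0


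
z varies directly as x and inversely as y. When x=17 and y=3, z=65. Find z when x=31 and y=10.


z = k·x/y
Solve for k using the known point: k = z·y/x = 65×3/17 = 195/17 ≈ 11.4706
Now evaluate at x=31, y=10:
z = k × 31 / 10 = (195 × 31) / (17 × 10) = 6045/170
≈ 35.5588

35.5588


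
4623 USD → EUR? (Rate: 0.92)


Amount × rate = 4623 × 0.92
= 4253.16 EUR

4253.16 EUR
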